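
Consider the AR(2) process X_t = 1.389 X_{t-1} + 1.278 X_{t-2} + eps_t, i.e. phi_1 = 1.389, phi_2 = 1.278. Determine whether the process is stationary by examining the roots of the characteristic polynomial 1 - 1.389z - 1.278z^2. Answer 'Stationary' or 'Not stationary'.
\text{Not stationary}

The AR(p) characteristic polynomial is P(z) = 1 - 1.389z - 1.278z^2.
Stationarity requires all roots to lie outside the unit circle, i.e. |z| > 1 for every root.
Set 1 + (-1.389) z + (-1.278) z^2 = 0, i.e. a z^2 + b z + c = 0 with a = -1.278, b = -1.389, c = 1.
Discriminant D = b^2 - 4ac = (-1.389)^2 - 4*(-1.278)*1 = 1.929321 - (-5.112) = 7.041321.
D >= 0, so the roots are real: z = (-b +/- sqrt(D)) / (2a) = (1.389 +/- 2.653549) / (-2.556).
  z_1 = (1.389 + 2.653549) / (-2.556) = -1.5816,   |z_1| = 1.5816.
  z_2 = (1.389 - 2.653549) / (-2.556) = 0.4947,   |z_2| = 0.4947.
Moduli of all roots: 1.5816, 0.4947.
All moduli strictly greater than 1? No.
Verdict: Not stationary.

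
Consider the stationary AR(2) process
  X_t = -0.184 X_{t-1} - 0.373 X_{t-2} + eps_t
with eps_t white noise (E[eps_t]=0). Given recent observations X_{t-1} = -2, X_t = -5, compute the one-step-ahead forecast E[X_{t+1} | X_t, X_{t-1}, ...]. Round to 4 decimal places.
E[X_{t+1} \mid \mathcal F_t] = 1.6660

For an AR(p) model X_t = c + sum_i phi_i X_{t-i} + eps_t, the
one-step-ahead conditional mean is
  E[X_{t+1} | X_t, ...] = c + sum_i phi_i X_{t+1-i}.
Substitute known values:
  E[X_{t+1} | ...] = (-0.184) * (-5) + (-0.373) * (-2)
                   = 1.6660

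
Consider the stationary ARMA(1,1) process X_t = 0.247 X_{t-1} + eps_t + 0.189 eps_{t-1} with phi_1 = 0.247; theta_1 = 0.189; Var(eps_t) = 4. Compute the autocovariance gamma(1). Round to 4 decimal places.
\gamma(1) = 1.9440

Multiply the model equation by X_{t-k} and take expectations. With theta_0 = psi_0 = 1 and psi_j the MA(infinity) weights, this gives
  gamma(k) - sum_i phi_i gamma(k-i) = c_k,
  c_k = sigma^2 * sum_{j=k..q} theta_j psi_{j-k}   (c_k = 0 for k > q),
using gamma(-m) = gamma(m).
psi-weights needed (psi_j = theta_j + sum_i phi_i psi_{j-i}):
  psi_1 = theta_1 + phi_1 = 0.189 + (0.247) = 0.436
Right-hand sides:
  c_0 = sigma^2 (1 + theta_1 psi_1) = 4 * (1 + (0.189)(0.436)) = 4 * 1.082404 = 4.329616
  c_1 = sigma^2 theta_1 = 4 * (0.189) = 0.756
  c_2 = 0
Equations for k = 0 and k = 1 (AR order 1):
  gamma(0) = phi_1 gamma(1) + c_0
  gamma(1) = phi_1 gamma(0) + c_1
Substituting the second into the first: gamma(0) (1 - phi_1^2) = c_0 + phi_1 c_1, so
  gamma(0) = (c_0 + phi_1 c_1) / (1 - phi_1^2) = (4.329616 + (0.247)(0.756)) / (1 - (0.247)^2) = 4.516348 / 0.938991 = 4.809788.
  gamma(1) = phi_1 gamma(0) + c_1 = (0.247)(4.809788) + (0.756) = 1.944018.
Therefore gamma(1) = 1.9440 (to 4 decimal places).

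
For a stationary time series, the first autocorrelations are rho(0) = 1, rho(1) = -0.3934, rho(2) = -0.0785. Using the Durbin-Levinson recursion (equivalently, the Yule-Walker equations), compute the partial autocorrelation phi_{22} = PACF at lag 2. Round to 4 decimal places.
\phi_{22} = -0.2760

The PACF at lag k is phi_{kk}, the last component of the solution
to the Yule-Walker system G_k phi = r_k where
  (G_k)_{ij} = rho(|i - j|), (r_k)_i = rho(i), i,j = 1..k.
Equivalently, Durbin-Levinson gives phi_{kk} iteratively:
  phi_{11} = rho(1)
  phi_{kk} = [rho(k) - sum_{j=1..k-1} phi_{k-1,j} rho(k-j)]
            / [1 - sum_{j=1..k-1} phi_{k-1,j} rho(j)],
  phi_{k,j} = phi_{k-1,j} - phi_{kk} phi_{k-1,k-j},  j = 1..k-1.
Step k = 1:
  phi_11 = rho(1) = -0.3934.
Step k = 2:
  phi_22 = [rho(2) - phi_11 rho(1)] / [1 - phi_11 rho(1)] = [-0.0785 - (-0.3934)(-0.3934)] / [1 - (-0.3934)(-0.3934)]
         = -0.23326356 / 0.84523644 = -0.276.
Therefore phi_{22} = -0.2760.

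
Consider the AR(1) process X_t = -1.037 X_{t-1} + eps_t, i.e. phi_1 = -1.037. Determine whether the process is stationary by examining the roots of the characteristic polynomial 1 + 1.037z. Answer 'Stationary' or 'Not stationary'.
\text{Not stationary}

The AR(p) characteristic polynomial is P(z) = 1 + 1.037z.
Stationarity requires all roots to lie outside the unit circle, i.e. |z| > 1 for every root.
This is linear in z: 1 + (1.037) z = 0  =>  z = -1/(1.037) = -0.96432,  |z| = 0.96432.
Moduli of all roots: 0.9643.
All moduli strictly greater than 1? No.
Verdict: Not stationary.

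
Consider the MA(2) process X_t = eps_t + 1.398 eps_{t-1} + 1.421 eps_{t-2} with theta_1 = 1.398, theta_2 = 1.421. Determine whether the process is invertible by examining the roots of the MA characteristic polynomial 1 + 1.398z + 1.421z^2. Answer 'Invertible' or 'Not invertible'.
\text{Not invertible}

The MA(q) characteristic polynomial is P(z) = 1 + 1.398z + 1.421z^2.
Invertibility requires all roots to lie outside the unit circle, i.e. |z| > 1 for every root.
Set 1 + (1.398) z + (1.421) z^2 = 0, i.e. a z^2 + b z + c = 0 with a = 1.421, b = 1.398, c = 1.
Discriminant D = b^2 - 4ac = (1.398)^2 - 4*(1.421)*1 = 1.954404 - (5.684) = -3.729596.
D < 0, so the roots are the complex-conjugate pair z = (-b +/- i sqrt(-D)) / (2a) = -0.4919 +/- 0.6795i.
For a conjugate pair |z|^2 = z * conj(z) = (product of roots) = c/a = 1/(1.421) = 0.70373, so |z| = sqrt(0.70373) = 0.8389 for both roots.
Moduli of all roots: 0.8389, 0.8389.
All moduli strictly greater than 1? No.
Verdict: Not invertible.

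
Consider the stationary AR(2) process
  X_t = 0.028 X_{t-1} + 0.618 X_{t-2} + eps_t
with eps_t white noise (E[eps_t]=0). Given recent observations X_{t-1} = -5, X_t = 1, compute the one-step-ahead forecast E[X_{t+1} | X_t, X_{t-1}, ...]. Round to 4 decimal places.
E[X_{t+1} \mid \mathcal F_t] = -3.0620

For an AR(p) model X_t = c + sum_i phi_i X_{t-i} + eps_t, the
one-step-ahead conditional mean is
  E[X_{t+1} | X_t, ...] = c + sum_i phi_i X_{t+1-i}.
Substitute known values:
  E[X_{t+1} | ...] = (0.028) * (1) + (0.618) * (-5)
                   = -3.0620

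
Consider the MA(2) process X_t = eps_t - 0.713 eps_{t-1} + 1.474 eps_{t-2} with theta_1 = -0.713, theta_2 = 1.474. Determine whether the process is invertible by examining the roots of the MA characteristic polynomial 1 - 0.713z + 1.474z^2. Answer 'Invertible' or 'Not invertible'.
\text{Not invertible}

The MA(q) characteristic polynomial is P(z) = 1 - 0.713z + 1.474z^2.
Invertibility requires all roots to lie outside the unit circle, i.e. |z| > 1 for every root.
Set 1 + (-0.713) z + (1.474) z^2 = 0, i.e. a z^2 + b z + c = 0 with a = 1.474, b = -0.713, c = 1.
Discriminant D = b^2 - 4ac = (-0.713)^2 - 4*(1.474)*1 = 0.508369 - (5.896) = -5.387631.
D < 0, so the roots are the complex-conjugate pair z = (-b +/- i sqrt(-D)) / (2a) = 0.2419 +/- 0.7874i.
For a conjugate pair |z|^2 = z * conj(z) = (product of roots) = c/a = 1/(1.474) = 0.678426, so |z| = sqrt(0.678426) = 0.8237 for both roots.
Moduli of all roots: 0.8237, 0.8237.
All moduli strictly greater than 1? No.
Verdict: Not invertible.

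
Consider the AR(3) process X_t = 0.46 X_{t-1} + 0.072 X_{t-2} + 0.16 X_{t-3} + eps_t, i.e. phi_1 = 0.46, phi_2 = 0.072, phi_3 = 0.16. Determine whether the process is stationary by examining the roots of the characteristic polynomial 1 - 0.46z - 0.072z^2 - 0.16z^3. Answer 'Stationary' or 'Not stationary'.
\text{Stationary}

The AR(p) characteristic polynomial is P(z) = 1 - 0.46z - 0.072z^2 - 0.16z^3.
Stationarity requires all roots to lie outside the unit circle, i.e. |z| > 1 for every root.
Degree 3: look for a simple real root z0 first, then factor out (1 - z/z0) and solve the remaining quadratic.
Testing z0 = 1.25: P(1.25) = 1 + (-0.46)(1.25) + (-0.072)(1.25)^2 + (-0.16)(1.25)^3
  = 1 + (-0.575) + (-0.1125) + (-0.3125) = 0.  So z_0 = 1.25 is a root, |z_0| = 1.25.
Divide out the factor (1 - 0.8 z) = (1 - z/z0) (since 1/z0 = 0.8):
  P(z) = (1 - 0.8 z)(1 + (0.34) z + (0.2) z^2)
  [check: z-coef 0.34 - (0.8) = -0.46; z^2-coef 0.2 - (0.8)(0.34) = -0.072; z^3-coef -(0.8)(0.2) = -0.16.]
Remaining roots from the quadratic factor 1 + (0.34) z + (0.2) z^2:
  Set 1 + (0.34) z + (0.2) z^2 = 0, i.e. a z^2 + b z + c = 0 with a = 0.2, b = 0.34, c = 1.
  Discriminant D = b^2 - 4ac = (0.34)^2 - 4*(0.2)*1 = 0.1156 - (0.8) = -0.6844.
  D < 0, so the roots are the complex-conjugate pair z = (-b +/- i sqrt(-D)) / (2a) = -0.85 +/- 2.0682i.
  For a conjugate pair |z|^2 = z * conj(z) = (product of roots) = c/a = 1/(0.2) = 5, so |z| = sqrt(5) = 2.2361 for both roots.
Moduli of all roots: 1.2500, 2.2361, 2.2361.
All moduli strictly greater than 1? Yes.
Verdict: Stationary.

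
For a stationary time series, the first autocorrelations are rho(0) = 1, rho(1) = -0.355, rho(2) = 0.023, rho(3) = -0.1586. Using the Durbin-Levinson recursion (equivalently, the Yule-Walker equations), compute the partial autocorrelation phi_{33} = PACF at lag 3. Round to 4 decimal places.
\phi_{33} = -0.2220

The PACF at lag k is phi_{kk}, the last component of the solution
to the Yule-Walker system G_k phi = r_k where
  (G_k)_{ij} = rho(|i - j|), (r_k)_i = rho(i), i,j = 1..k.
Equivalently, Durbin-Levinson gives phi_{kk} iteratively:
  phi_{11} = rho(1)
  phi_{kk} = [rho(k) - sum_{j=1..k-1} phi_{k-1,j} rho(k-j)]
            / [1 - sum_{j=1..k-1} phi_{k-1,j} rho(j)],
  phi_{k,j} = phi_{k-1,j} - phi_{kk} phi_{k-1,k-j},  j = 1..k-1.
Step k = 1:
  phi_11 = rho(1) = -0.355.
Step k = 2:
  phi_22 = [rho(2) - phi_11 rho(1)] / [1 - phi_11 rho(1)] = [0.023 - (-0.355)(-0.355)] / [1 - (-0.355)(-0.355)]
         = -0.103025 / 0.873975 = -0.117881.
  Update: phi_21 = phi_11 - phi_22 phi_11 = -0.355 - (-0.117881)(-0.355) = -0.396848.
Step k = 3:
  phi_33 = [rho(3) - phi_21 rho(2) - phi_22 rho(1)] / [1 - phi_21 rho(1) - phi_22 rho(2)]
    numerator   = -0.1586 - (-0.396848)(0.023) - (-0.117881)(-0.355) = -0.19132024
    denominator = 1 - (-0.396848)(-0.355) - (-0.117881)(0.023) = 0.86183032
  phi_33 = -0.19132024 / 0.86183032 = -0.222.
Therefore phi_{33} = -0.2220.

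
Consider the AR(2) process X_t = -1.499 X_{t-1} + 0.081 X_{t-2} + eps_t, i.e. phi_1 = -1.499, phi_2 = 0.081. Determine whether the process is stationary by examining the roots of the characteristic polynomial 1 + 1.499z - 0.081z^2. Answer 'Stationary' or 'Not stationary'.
\text{Not stationary}

The AR(p) characteristic polynomial is P(z) = 1 + 1.499z - 0.081z^2.
Stationarity requires all roots to lie outside the unit circle, i.e. |z| > 1 for every root.
Set 1 + (1.499) z + (-0.081) z^2 = 0, i.e. a z^2 + b z + c = 0 with a = -0.081, b = 1.499, c = 1.
Discriminant D = b^2 - 4ac = (1.499)^2 - 4*(-0.081)*1 = 2.247001 - (-0.324) = 2.571001.
D >= 0, so the roots are real: z = (-b +/- sqrt(D)) / (2a) = (-1.499 +/- 1.603434) / (-0.162).
  z_1 = (-1.499 + 1.603434) / (-0.162) = -0.6447,   |z_1| = 0.6447.
  z_2 = (-1.499 - 1.603434) / (-0.162) = 19.1508,   |z_2| = 19.1508.
Moduli of all roots: 0.6447, 19.1508.
All moduli strictly greater than 1? No.
Verdict: Not stationary.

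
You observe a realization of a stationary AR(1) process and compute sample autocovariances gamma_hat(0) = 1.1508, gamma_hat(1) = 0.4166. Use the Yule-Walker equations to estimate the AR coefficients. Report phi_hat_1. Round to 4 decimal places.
\hat\phi_{1} = 0.3620

The Yule-Walker equations for an AR(p) process read, in matrix form,
  Gamma_p phi = r_p,   with   (Gamma_p)_{ij} = gamma(|i - j|),
                       (r_p)_i = gamma(i),   i,j = 1..p.
Substitute the sample gammas (Toeplitz matrix and right-hand side of size 1):
  Gamma_p = [[1.1508]]
  r_p     = [0.4166]
With p = 1 this is the single equation gamma(0) phi_1 = gamma(1):
  phi_hat_1 = gamma(1) / gamma(0) = 0.4166 / 1.1508 = 0.3620.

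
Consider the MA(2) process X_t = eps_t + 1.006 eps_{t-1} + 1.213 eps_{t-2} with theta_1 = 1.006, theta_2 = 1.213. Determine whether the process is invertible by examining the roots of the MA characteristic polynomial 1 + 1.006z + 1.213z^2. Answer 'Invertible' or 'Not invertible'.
\text{Not invertible}

The MA(q) characteristic polynomial is P(z) = 1 + 1.006z + 1.213z^2.
Invertibility requires all roots to lie outside the unit circle, i.e. |z| > 1 for every root.
Set 1 + (1.006) z + (1.213) z^2 = 0, i.e. a z^2 + b z + c = 0 with a = 1.213, b = 1.006, c = 1.
Discriminant D = b^2 - 4ac = (1.006)^2 - 4*(1.213)*1 = 1.012036 - (4.852) = -3.839964.
D < 0, so the roots are the complex-conjugate pair z = (-b +/- i sqrt(-D)) / (2a) = -0.4147 +/- 0.8077i.
For a conjugate pair |z|^2 = z * conj(z) = (product of roots) = c/a = 1/(1.213) = 0.824402, so |z| = sqrt(0.824402) = 0.908 for both roots.
Moduli of all roots: 0.9080, 0.9080.
All moduli strictly greater than 1? No.
Verdict: Not invertible.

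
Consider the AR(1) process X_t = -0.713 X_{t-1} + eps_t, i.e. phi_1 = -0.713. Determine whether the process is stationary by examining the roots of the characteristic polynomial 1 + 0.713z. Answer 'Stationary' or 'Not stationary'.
\text{Stationary}

The AR(p) characteristic polynomial is P(z) = 1 + 0.713z.
Stationarity requires all roots to lie outside the unit circle, i.e. |z| > 1 for every root.
This is linear in z: 1 + (0.713) z = 0  =>  z = -1/(0.713) = -1.402525,  |z| = 1.402525.
Moduli of all roots: 1.4025.
All moduli strictly greater than 1? Yes.
Verdict: Stationary.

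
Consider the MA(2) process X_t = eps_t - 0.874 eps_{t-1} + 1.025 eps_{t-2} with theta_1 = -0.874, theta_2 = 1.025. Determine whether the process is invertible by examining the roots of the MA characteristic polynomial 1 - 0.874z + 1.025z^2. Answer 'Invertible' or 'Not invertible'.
\text{Not invertible}

The MA(q) characteristic polynomial is P(z) = 1 - 0.874z + 1.025z^2.
Invertibility requires all roots to lie outside the unit circle, i.e. |z| > 1 for every root.
Set 1 + (-0.874) z + (1.025) z^2 = 0, i.e. a z^2 + b z + c = 0 with a = 1.025, b = -0.874, c = 1.
Discriminant D = b^2 - 4ac = (-0.874)^2 - 4*(1.025)*1 = 0.763876 - (4.1) = -3.336124.
D < 0, so the roots are the complex-conjugate pair z = (-b +/- i sqrt(-D)) / (2a) = 0.4263 +/- 0.891i.
For a conjugate pair |z|^2 = z * conj(z) = (product of roots) = c/a = 1/(1.025) = 0.97561, so |z| = sqrt(0.97561) = 0.9877 for both roots.
Moduli of all roots: 0.9877, 0.9877.
All moduli strictly greater than 1? No.
Verdict: Not invertible.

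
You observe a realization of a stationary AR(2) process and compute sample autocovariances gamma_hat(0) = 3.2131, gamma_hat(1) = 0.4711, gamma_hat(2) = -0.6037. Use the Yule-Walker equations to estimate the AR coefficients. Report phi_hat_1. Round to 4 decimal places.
\hat\phi_{1} = 0.1780

The Yule-Walker equations for an AR(p) process read, in matrix form,
  Gamma_p phi = r_p,   with   (Gamma_p)_{ij} = gamma(|i - j|),
                       (r_p)_i = gamma(i),   i,j = 1..p.
Substitute the sample gammas (Toeplitz matrix and right-hand side of size 2):
  Gamma_p = [[3.2131, 0.4711], [0.4711, 3.2131]]
  r_p     = [0.4711, -0.6037]
Written out:
  3.2131 phi_1 + 0.4711 phi_2 = 0.4711
  0.4711 phi_1 + 3.2131 phi_2 = -0.6037
Solve by Cramer's rule:
  det = gamma(0)^2 - gamma(1)^2 = (3.2131)^2 - (0.4711)^2 = 10.32401161 - 0.22193521 = 10.1020764
  phi_hat_1 = [gamma(1) gamma(0) - gamma(1) gamma(2)] / det = [(0.4711)(3.2131) - (0.4711)(-0.6037)] / 10.1020764 = 1.79809448 / 10.1020764 = 0.178
  phi_hat_2 = [gamma(0) gamma(2) - gamma(1)^2] / det = [(3.2131)(-0.6037) - (0.4711)^2] / 10.1020764 = -2.16168368 / 10.1020764 = -0.214
So phi_hat = [0.1780, -0.2140].
Therefore phi_hat_1 = 0.1780.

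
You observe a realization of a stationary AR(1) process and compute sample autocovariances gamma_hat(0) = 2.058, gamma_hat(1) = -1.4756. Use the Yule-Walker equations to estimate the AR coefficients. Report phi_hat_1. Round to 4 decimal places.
\hat\phi_{1} = -0.7170

The Yule-Walker equations for an AR(p) process read, in matrix form,
  Gamma_p phi = r_p,   with   (Gamma_p)_{ij} = gamma(|i - j|),
                       (r_p)_i = gamma(i),   i,j = 1..p.
Substitute the sample gammas (Toeplitz matrix and right-hand side of size 1):
  Gamma_p = [[2.058]]
  r_p     = [-1.4756]
With p = 1 this is the single equation gamma(0) phi_1 = gamma(1):
  phi_hat_1 = gamma(1) / gamma(0) = -1.4756 / 2.058 = -0.7170.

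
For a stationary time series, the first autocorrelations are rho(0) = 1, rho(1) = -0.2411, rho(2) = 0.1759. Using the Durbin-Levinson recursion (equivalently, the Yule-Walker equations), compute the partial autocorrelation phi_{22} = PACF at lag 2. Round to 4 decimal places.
\phi_{22} = 0.1250

The PACF at lag k is phi_{kk}, the last component of the solution
to the Yule-Walker system G_k phi = r_k where
  (G_k)_{ij} = rho(|i - j|), (r_k)_i = rho(i), i,j = 1..k.
Equivalently, Durbin-Levinson gives phi_{kk} iteratively:
  phi_{11} = rho(1)
  phi_{kk} = [rho(k) - sum_{j=1..k-1} phi_{k-1,j} rho(k-j)]
            / [1 - sum_{j=1..k-1} phi_{k-1,j} rho(j)],
  phi_{k,j} = phi_{k-1,j} - phi_{kk} phi_{k-1,k-j},  j = 1..k-1.
Step k = 1:
  phi_11 = rho(1) = -0.2411.
Step k = 2:
  phi_22 = [rho(2) - phi_11 rho(1)] / [1 - phi_11 rho(1)] = [0.1759 - (-0.2411)(-0.2411)] / [1 - (-0.2411)(-0.2411)]
         = 0.11777079 / 0.94187079 = 0.125.
Therefore phi_{22} = 0.1250.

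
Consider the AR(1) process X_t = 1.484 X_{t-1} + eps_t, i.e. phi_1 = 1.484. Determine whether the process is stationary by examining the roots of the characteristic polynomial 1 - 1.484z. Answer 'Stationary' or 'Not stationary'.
\text{Not stationary}

The AR(p) characteristic polynomial is P(z) = 1 - 1.484z.
Stationarity requires all roots to lie outside the unit circle, i.e. |z| > 1 for every root.
This is linear in z: 1 + (-1.484) z = 0  =>  z = -1/(-1.484) = 0.673854,  |z| = 0.673854.
Moduli of all roots: 0.6739.
All moduli strictly greater than 1? No.
Verdict: Not stationary.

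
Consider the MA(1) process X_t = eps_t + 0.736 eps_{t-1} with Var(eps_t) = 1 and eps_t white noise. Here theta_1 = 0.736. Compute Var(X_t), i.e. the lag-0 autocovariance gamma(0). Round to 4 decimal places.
\gamma(0) = 1.5417

For an MA(q) process X_t = eps_t + sum_i theta_i eps_{t-i} with
Var(eps_t) = sigma^2, the variance is
  gamma(0) = sigma^2 * (1 + sum_i theta_i^2).
  sum_i theta_i^2 = (0.736)^2 = 0.541696.
  gamma(0) = 1 * (1 + 0.541696) = 1 * 1.541696 = 1.541696, which rounds to 1.5417.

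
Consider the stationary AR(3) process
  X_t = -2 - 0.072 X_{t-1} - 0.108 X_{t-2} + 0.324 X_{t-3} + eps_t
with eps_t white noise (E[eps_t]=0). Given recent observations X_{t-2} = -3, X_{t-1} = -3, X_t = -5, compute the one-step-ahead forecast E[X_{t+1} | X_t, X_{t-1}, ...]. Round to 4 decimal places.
E[X_{t+1} \mid \mathcal F_t] = -2.2880

For an AR(p) model X_t = c + sum_i phi_i X_{t-i} + eps_t, the
one-step-ahead conditional mean is
  E[X_{t+1} | X_t, ...] = c + sum_i phi_i X_{t+1-i}.
Substitute known values:
  E[X_{t+1} | ...] = -2 + (-0.072) * (-5) + (-0.108) * (-3) + (0.324) * (-3)
                   = -2.2880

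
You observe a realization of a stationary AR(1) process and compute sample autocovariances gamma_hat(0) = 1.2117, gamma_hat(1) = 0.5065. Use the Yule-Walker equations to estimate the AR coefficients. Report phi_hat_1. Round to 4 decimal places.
\hat\phi_{1} = 0.4180

The Yule-Walker equations for an AR(p) process read, in matrix form,
  Gamma_p phi = r_p,   with   (Gamma_p)_{ij} = gamma(|i - j|),
                       (r_p)_i = gamma(i),   i,j = 1..p.
Substitute the sample gammas (Toeplitz matrix and right-hand side of size 1):
  Gamma_p = [[1.2117]]
  r_p     = [0.5065]
With p = 1 this is the single equation gamma(0) phi_1 = gamma(1):
  phi_hat_1 = gamma(1) / gamma(0) = 0.5065 / 1.2117 = 0.4180.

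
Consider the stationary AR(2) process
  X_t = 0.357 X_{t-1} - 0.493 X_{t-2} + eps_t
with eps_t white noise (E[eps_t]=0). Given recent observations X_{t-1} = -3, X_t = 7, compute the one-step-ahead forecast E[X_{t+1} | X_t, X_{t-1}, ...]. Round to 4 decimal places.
E[X_{t+1} \mid \mathcal F_t] = 3.9780

For an AR(p) model X_t = c + sum_i phi_i X_{t-i} + eps_t, the
one-step-ahead conditional mean is
  E[X_{t+1} | X_t, ...] = c + sum_i phi_i X_{t+1-i}.
Substitute known values:
  E[X_{t+1} | ...] = (0.357) * (7) + (-0.493) * (-3)
                   = 3.9780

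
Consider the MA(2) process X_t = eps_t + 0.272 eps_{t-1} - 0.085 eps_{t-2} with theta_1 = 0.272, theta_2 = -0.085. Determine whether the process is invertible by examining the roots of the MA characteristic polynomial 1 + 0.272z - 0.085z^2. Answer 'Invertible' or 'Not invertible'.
\text{Invertible}

The MA(q) characteristic polynomial is P(z) = 1 + 0.272z - 0.085z^2.
Invertibility requires all roots to lie outside the unit circle, i.e. |z| > 1 for every root.
Set 1 + (0.272) z + (-0.085) z^2 = 0, i.e. a z^2 + b z + c = 0 with a = -0.085, b = 0.272, c = 1.
Discriminant D = b^2 - 4ac = (0.272)^2 - 4*(-0.085)*1 = 0.073984 - (-0.34) = 0.413984.
D >= 0, so the roots are real: z = (-b +/- sqrt(D)) / (2a) = (-0.272 +/- 0.643416) / (-0.17).
  z_1 = (-0.272 + 0.643416) / (-0.17) = -2.1848,   |z_1| = 2.1848.
  z_2 = (-0.272 - 0.643416) / (-0.17) = 5.3848,   |z_2| = 5.3848.
Moduli of all roots: 2.1848, 5.3848.
All moduli strictly greater than 1? Yes.
Verdict: Invertible.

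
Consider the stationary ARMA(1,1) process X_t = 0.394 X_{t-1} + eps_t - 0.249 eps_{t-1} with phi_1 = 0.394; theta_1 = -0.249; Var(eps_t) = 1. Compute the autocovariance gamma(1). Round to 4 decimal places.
\gamma(1) = 0.1548

Multiply the model equation by X_{t-k} and take expectations. With theta_0 = psi_0 = 1 and psi_j the MA(infinity) weights, this gives
  gamma(k) - sum_i phi_i gamma(k-i) = c_k,
  c_k = sigma^2 * sum_{j=k..q} theta_j psi_{j-k}   (c_k = 0 for k > q),
using gamma(-m) = gamma(m).
psi-weights needed (psi_j = theta_j + sum_i phi_i psi_{j-i}):
  psi_1 = theta_1 + phi_1 = -0.249 + (0.394) = 0.145
Right-hand sides:
  c_0 = sigma^2 (1 + theta_1 psi_1) = 1 * (1 + (-0.249)(0.145)) = 1 * 0.963895 = 0.963895
  c_1 = sigma^2 theta_1 = 1 * (-0.249) = -0.249
  c_2 = 0
Equations for k = 0 and k = 1 (AR order 1):
  gamma(0) = phi_1 gamma(1) + c_0
  gamma(1) = phi_1 gamma(0) + c_1
Substituting the second into the first: gamma(0) (1 - phi_1^2) = c_0 + phi_1 c_1, so
  gamma(0) = (c_0 + phi_1 c_1) / (1 - phi_1^2) = (0.963895 + (0.394)(-0.249)) / (1 - (0.394)^2) = 0.865789 / 0.844764 = 1.024889.
  gamma(1) = phi_1 gamma(0) + c_1 = (0.394)(1.024889) + (-0.249) = 0.154806.
Therefore gamma(1) = 0.1548 (to 4 decimal places).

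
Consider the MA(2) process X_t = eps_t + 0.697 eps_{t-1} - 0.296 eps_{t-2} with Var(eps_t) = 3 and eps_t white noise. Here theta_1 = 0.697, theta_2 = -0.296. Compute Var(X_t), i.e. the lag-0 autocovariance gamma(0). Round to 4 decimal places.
\gamma(0) = 4.7203

For an MA(q) process X_t = eps_t + sum_i theta_i eps_{t-i} with
Var(eps_t) = sigma^2, the variance is
  gamma(0) = sigma^2 * (1 + sum_i theta_i^2).
  sum_i theta_i^2 = (0.697)^2 + (-0.296)^2 = 0.485809 + 0.087616 = 0.573425.
  gamma(0) = 3 * (1 + 0.573425) = 3 * 1.573425 = 4.720275, which rounds to 4.7203.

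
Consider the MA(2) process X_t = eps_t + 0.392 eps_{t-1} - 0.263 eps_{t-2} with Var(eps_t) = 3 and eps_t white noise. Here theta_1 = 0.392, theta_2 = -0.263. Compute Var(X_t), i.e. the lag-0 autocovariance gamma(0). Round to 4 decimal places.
\gamma(0) = 3.6685

For an MA(q) process X_t = eps_t + sum_i theta_i eps_{t-i} with
Var(eps_t) = sigma^2, the variance is
  gamma(0) = sigma^2 * (1 + sum_i theta_i^2).
  sum_i theta_i^2 = (0.392)^2 + (-0.263)^2 = 0.153664 + 0.069169 = 0.222833.
  gamma(0) = 3 * (1 + 0.222833) = 3 * 1.222833 = 3.668499, which rounds to 3.6685.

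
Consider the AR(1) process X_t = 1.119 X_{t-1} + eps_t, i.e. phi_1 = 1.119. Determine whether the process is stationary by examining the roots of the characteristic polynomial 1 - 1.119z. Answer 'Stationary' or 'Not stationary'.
\text{Not stationary}

The AR(p) characteristic polynomial is P(z) = 1 - 1.119z.
Stationarity requires all roots to lie outside the unit circle, i.e. |z| > 1 for every root.
This is linear in z: 1 + (-1.119) z = 0  =>  z = -1/(-1.119) = 0.893655,  |z| = 0.893655.
Moduli of all roots: 0.8937.
All moduli strictly greater than 1? No.
Verdict: Not stationary.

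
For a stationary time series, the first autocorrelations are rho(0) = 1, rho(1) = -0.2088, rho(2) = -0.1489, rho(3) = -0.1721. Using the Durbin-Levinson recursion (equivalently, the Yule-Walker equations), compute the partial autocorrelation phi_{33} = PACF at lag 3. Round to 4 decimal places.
\phi_{33} = -0.2740

The PACF at lag k is phi_{kk}, the last component of the solution
to the Yule-Walker system G_k phi = r_k where
  (G_k)_{ij} = rho(|i - j|), (r_k)_i = rho(i), i,j = 1..k.
Equivalently, Durbin-Levinson gives phi_{kk} iteratively:
  phi_{11} = rho(1)
  phi_{kk} = [rho(k) - sum_{j=1..k-1} phi_{k-1,j} rho(k-j)]
            / [1 - sum_{j=1..k-1} phi_{k-1,j} rho(j)],
  phi_{k,j} = phi_{k-1,j} - phi_{kk} phi_{k-1,k-j},  j = 1..k-1.
Step k = 1:
  phi_11 = rho(1) = -0.2088.
Step k = 2:
  phi_22 = [rho(2) - phi_11 rho(1)] / [1 - phi_11 rho(1)] = [-0.1489 - (-0.2088)(-0.2088)] / [1 - (-0.2088)(-0.2088)]
         = -0.19249744 / 0.95640256 = -0.201272.
  Update: phi_21 = phi_11 - phi_22 phi_11 = -0.2088 - (-0.201272)(-0.2088) = -0.250826.
Step k = 3:
  phi_33 = [rho(3) - phi_21 rho(2) - phi_22 rho(1)] / [1 - phi_21 rho(1) - phi_22 rho(2)]
    numerator   = -0.1721 - (-0.250826)(-0.1489) - (-0.201272)(-0.2088) = -0.25147362
    denominator = 1 - (-0.250826)(-0.2088) - (-0.201272)(-0.1489) = 0.91765814
  phi_33 = -0.25147362 / 0.91765814 = -0.274.
Therefore phi_{33} = -0.2740.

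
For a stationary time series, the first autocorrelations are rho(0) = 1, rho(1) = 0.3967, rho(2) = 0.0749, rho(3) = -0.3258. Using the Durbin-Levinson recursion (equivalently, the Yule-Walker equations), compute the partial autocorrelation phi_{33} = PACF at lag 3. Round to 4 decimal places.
\phi_{33} = -0.3830

The PACF at lag k is phi_{kk}, the last component of the solution
to the Yule-Walker system G_k phi = r_k where
  (G_k)_{ij} = rho(|i - j|), (r_k)_i = rho(i), i,j = 1..k.
Equivalently, Durbin-Levinson gives phi_{kk} iteratively:
  phi_{11} = rho(1)
  phi_{kk} = [rho(k) - sum_{j=1..k-1} phi_{k-1,j} rho(k-j)]
            / [1 - sum_{j=1..k-1} phi_{k-1,j} rho(j)],
  phi_{k,j} = phi_{k-1,j} - phi_{kk} phi_{k-1,k-j},  j = 1..k-1.
Step k = 1:
  phi_11 = rho(1) = 0.3967.
Step k = 2:
  phi_22 = [rho(2) - phi_11 rho(1)] / [1 - phi_11 rho(1)] = [0.0749 - (0.3967)(0.3967)] / [1 - (0.3967)(0.3967)]
         = -0.08247089 / 0.84262911 = -0.097873.
  Update: phi_21 = phi_11 - phi_22 phi_11 = 0.3967 - (-0.097873)(0.3967) = 0.435526.
Step k = 3:
  phi_33 = [rho(3) - phi_21 rho(2) - phi_22 rho(1)] / [1 - phi_21 rho(1) - phi_22 rho(2)]
    numerator   = -0.3258 - (0.435526)(0.0749) - (-0.097873)(0.3967) = -0.31959459
    denominator = 1 - (0.435526)(0.3967) - (-0.097873)(0.0749) = 0.83455741
  phi_33 = -0.31959459 / 0.83455741 = -0.383.
Therefore phi_{33} = -0.3830.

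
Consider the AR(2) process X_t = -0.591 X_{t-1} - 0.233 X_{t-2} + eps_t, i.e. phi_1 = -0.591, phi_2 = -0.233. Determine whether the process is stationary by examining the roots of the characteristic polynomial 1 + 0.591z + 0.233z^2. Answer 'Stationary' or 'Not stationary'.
\text{Stationary}

The AR(p) characteristic polynomial is P(z) = 1 + 0.591z + 0.233z^2.
Stationarity requires all roots to lie outside the unit circle, i.e. |z| > 1 for every root.
Set 1 + (0.591) z + (0.233) z^2 = 0, i.e. a z^2 + b z + c = 0 with a = 0.233, b = 0.591, c = 1.
Discriminant D = b^2 - 4ac = (0.591)^2 - 4*(0.233)*1 = 0.349281 - (0.932) = -0.582719.
D < 0, so the roots are the complex-conjugate pair z = (-b +/- i sqrt(-D)) / (2a) = -1.2682 +/- 1.6381i.
For a conjugate pair |z|^2 = z * conj(z) = (product of roots) = c/a = 1/(0.233) = 4.291845, so |z| = sqrt(4.291845) = 2.0717 for both roots.
Moduli of all roots: 2.0717, 2.0717.
All moduli strictly greater than 1? Yes.
Verdict: Stationary.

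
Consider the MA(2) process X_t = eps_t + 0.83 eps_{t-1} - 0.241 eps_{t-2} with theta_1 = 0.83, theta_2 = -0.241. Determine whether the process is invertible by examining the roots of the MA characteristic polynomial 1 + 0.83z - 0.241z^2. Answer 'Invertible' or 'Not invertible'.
\text{Not invertible}

The MA(q) characteristic polynomial is P(z) = 1 + 0.83z - 0.241z^2.
Invertibility requires all roots to lie outside the unit circle, i.e. |z| > 1 for every root.
Set 1 + (0.83) z + (-0.241) z^2 = 0, i.e. a z^2 + b z + c = 0 with a = -0.241, b = 0.83, c = 1.
Discriminant D = b^2 - 4ac = (0.83)^2 - 4*(-0.241)*1 = 0.6889 - (-0.964) = 1.6529.
D >= 0, so the roots are real: z = (-b +/- sqrt(D)) / (2a) = (-0.83 +/- 1.285652) / (-0.482).
  z_1 = (-0.83 + 1.285652) / (-0.482) = -0.9453,   |z_1| = 0.9453.
  z_2 = (-0.83 - 1.285652) / (-0.482) = 4.3893,   |z_2| = 4.3893.
Moduli of all roots: 0.9453, 4.3893.
All moduli strictly greater than 1? No.
Verdict: Not invertible.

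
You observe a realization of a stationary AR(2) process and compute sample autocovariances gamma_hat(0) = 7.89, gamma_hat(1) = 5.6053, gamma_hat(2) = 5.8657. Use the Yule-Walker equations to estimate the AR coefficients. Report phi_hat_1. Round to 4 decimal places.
\hat\phi_{1} = 0.3680

The Yule-Walker equations for an AR(p) process read, in matrix form,
  Gamma_p phi = r_p,   with   (Gamma_p)_{ij} = gamma(|i - j|),
                       (r_p)_i = gamma(i),   i,j = 1..p.
Substitute the sample gammas (Toeplitz matrix and right-hand side of size 2):
  Gamma_p = [[7.89, 5.6053], [5.6053, 7.89]]
  r_p     = [5.6053, 5.8657]
Written out:
  7.89 phi_1 + 5.6053 phi_2 = 5.6053
  5.6053 phi_1 + 7.89 phi_2 = 5.8657
Solve by Cramer's rule:
  det = gamma(0)^2 - gamma(1)^2 = (7.89)^2 - (5.6053)^2 = 62.2521 - 31.41938809 = 30.83271191
  phi_hat_1 = [gamma(1) gamma(0) - gamma(1) gamma(2)] / det = [(5.6053)(7.89) - (5.6053)(5.8657)] / 30.83271191 = 11.34680879 / 30.83271191 = 0.368
  phi_hat_2 = [gamma(0) gamma(2) - gamma(1)^2] / det = [(7.89)(5.8657) - (5.6053)^2] / 30.83271191 = 14.86098491 / 30.83271191 = 0.482
So phi_hat = [0.3680, 0.4820].
Therefore phi_hat_1 = 0.3680.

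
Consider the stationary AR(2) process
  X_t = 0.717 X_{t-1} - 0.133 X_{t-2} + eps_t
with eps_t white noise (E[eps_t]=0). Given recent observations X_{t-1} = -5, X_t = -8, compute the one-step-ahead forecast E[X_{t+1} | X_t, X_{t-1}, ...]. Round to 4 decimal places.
E[X_{t+1} \mid \mathcal F_t] = -5.0710

For an AR(p) model X_t = c + sum_i phi_i X_{t-i} + eps_t, the
one-step-ahead conditional mean is
  E[X_{t+1} | X_t, ...] = c + sum_i phi_i X_{t+1-i}.
Substitute known values:
  E[X_{t+1} | ...] = (0.717) * (-8) + (-0.133) * (-5)
                   = -5.0710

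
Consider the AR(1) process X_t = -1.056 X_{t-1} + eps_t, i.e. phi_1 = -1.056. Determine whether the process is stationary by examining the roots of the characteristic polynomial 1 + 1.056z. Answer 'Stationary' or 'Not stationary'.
\text{Not stationary}

The AR(p) characteristic polynomial is P(z) = 1 + 1.056z.
Stationarity requires all roots to lie outside the unit circle, i.e. |z| > 1 for every root.
This is linear in z: 1 + (1.056) z = 0  =>  z = -1/(1.056) = -0.94697,  |z| = 0.94697.
Moduli of all roots: 0.9470.
All moduli strictly greater than 1? No.
Verdict: Not stationary.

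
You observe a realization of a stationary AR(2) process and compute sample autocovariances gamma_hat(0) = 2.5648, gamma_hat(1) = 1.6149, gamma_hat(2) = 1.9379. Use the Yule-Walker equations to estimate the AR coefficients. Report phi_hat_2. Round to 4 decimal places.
\hat\phi_{2} = 0.5950

The Yule-Walker equations for an AR(p) process read, in matrix form,
  Gamma_p phi = r_p,   with   (Gamma_p)_{ij} = gamma(|i - j|),
                       (r_p)_i = gamma(i),   i,j = 1..p.
Substitute the sample gammas (Toeplitz matrix and right-hand side of size 2):
  Gamma_p = [[2.5648, 1.6149], [1.6149, 2.5648]]
  r_p     = [1.6149, 1.9379]
Written out:
  2.5648 phi_1 + 1.6149 phi_2 = 1.6149
  1.6149 phi_1 + 2.5648 phi_2 = 1.9379
Solve by Cramer's rule:
  det = gamma(0)^2 - gamma(1)^2 = (2.5648)^2 - (1.6149)^2 = 6.57819904 - 2.60790201 = 3.97029703
  phi_hat_1 = [gamma(1) gamma(0) - gamma(1) gamma(2)] / det = [(1.6149)(2.5648) - (1.6149)(1.9379)] / 3.97029703 = 1.01238081 / 3.97029703 = 0.255
  phi_hat_2 = [gamma(0) gamma(2) - gamma(1)^2] / det = [(2.5648)(1.9379) - (1.6149)^2] / 3.97029703 = 2.36242391 / 3.97029703 = 0.595
So phi_hat = [0.2550, 0.5950].
Therefore phi_hat_2 = 0.5950.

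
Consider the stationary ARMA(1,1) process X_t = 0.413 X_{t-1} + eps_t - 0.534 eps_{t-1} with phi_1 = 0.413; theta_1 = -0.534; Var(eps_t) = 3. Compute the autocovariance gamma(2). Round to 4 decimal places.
\gamma(2) = -0.1409

Multiply the model equation by X_{t-k} and take expectations. With theta_0 = psi_0 = 1 and psi_j the MA(infinity) weights, this gives
  gamma(k) - sum_i phi_i gamma(k-i) = c_k,
  c_k = sigma^2 * sum_{j=k..q} theta_j psi_{j-k}   (c_k = 0 for k > q),
using gamma(-m) = gamma(m).
psi-weights needed (psi_j = theta_j + sum_i phi_i psi_{j-i}):
  psi_1 = theta_1 + phi_1 = -0.534 + (0.413) = -0.121
Right-hand sides:
  c_0 = sigma^2 (1 + theta_1 psi_1) = 3 * (1 + (-0.534)(-0.121)) = 3 * 1.064614 = 3.193842
  c_1 = sigma^2 theta_1 = 3 * (-0.534) = -1.602
  c_2 = 0
Equations for k = 0 and k = 1 (AR order 1):
  gamma(0) = phi_1 gamma(1) + c_0
  gamma(1) = phi_1 gamma(0) + c_1
Substituting the second into the first: gamma(0) (1 - phi_1^2) = c_0 + phi_1 c_1, so
  gamma(0) = (c_0 + phi_1 c_1) / (1 - phi_1^2) = (3.193842 + (0.413)(-1.602)) / (1 - (0.413)^2) = 2.532216 / 0.829431 = 3.052956.
  gamma(1) = phi_1 gamma(0) + c_1 = (0.413)(3.052956) + (-1.602) = -0.341129.
For k = 2 (> q): gamma(2) = phi_1 gamma(1) = (0.413)(-0.341129) = -0.140886.
Therefore gamma(2) = -0.1409 (to 4 decimal places).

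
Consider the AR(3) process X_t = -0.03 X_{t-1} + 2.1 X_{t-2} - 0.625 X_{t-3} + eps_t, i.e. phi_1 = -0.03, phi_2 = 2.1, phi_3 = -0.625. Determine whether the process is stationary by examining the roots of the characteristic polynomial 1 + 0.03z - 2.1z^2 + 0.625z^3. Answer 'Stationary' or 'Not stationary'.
\text{Not stationary}

The AR(p) characteristic polynomial is P(z) = 1 + 0.03z - 2.1z^2 + 0.625z^3.
Stationarity requires all roots to lie outside the unit circle, i.e. |z| > 1 for every root.
Degree 3: look for a simple real root z0 first, then factor out (1 - z/z0) and solve the remaining quadratic.
Testing z0 = 0.8: P(0.8) = 1 + (0.03)(0.8) + (-2.1)(0.8)^2 + (0.625)(0.8)^3
  = 1 + (0.024) + (-1.344) + (0.32) = 0.  So z_0 = 0.8 is a root, |z_0| = 0.8.
Divide out the factor (1 - 1.25 z) = (1 - z/z0) (since 1/z0 = 1.25):
  P(z) = (1 - 1.25 z)(1 + (1.28) z + (-0.5) z^2)
  [check: z-coef 1.28 - (1.25) = 0.03; z^2-coef -0.5 - (1.25)(1.28) = -2.1; z^3-coef -(1.25)(-0.5) = 0.625.]
Remaining roots from the quadratic factor 1 + (1.28) z + (-0.5) z^2:
  Set 1 + (1.28) z + (-0.5) z^2 = 0, i.e. a z^2 + b z + c = 0 with a = -0.5, b = 1.28, c = 1.
  Discriminant D = b^2 - 4ac = (1.28)^2 - 4*(-0.5)*1 = 1.6384 - (-2) = 3.6384.
  D >= 0, so the roots are real: z = (-b +/- sqrt(D)) / (2a) = (-1.28 +/- 1.907459) / (-1).
    z_1 = (-1.28 + 1.907459) / (-1) = -0.6275,   |z_1| = 0.6275.
    z_2 = (-1.28 - 1.907459) / (-1) = 3.1875,   |z_2| = 3.1875.
Moduli of all roots: 0.8000, 0.6275, 3.1875.
All moduli strictly greater than 1? No.
Verdict: Not stationary.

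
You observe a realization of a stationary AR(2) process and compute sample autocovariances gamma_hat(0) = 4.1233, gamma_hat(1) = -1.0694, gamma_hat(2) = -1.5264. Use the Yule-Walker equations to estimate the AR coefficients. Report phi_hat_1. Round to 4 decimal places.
\hat\phi_{1} = -0.3810

The Yule-Walker equations for an AR(p) process read, in matrix form,
  Gamma_p phi = r_p,   with   (Gamma_p)_{ij} = gamma(|i - j|),
                       (r_p)_i = gamma(i),   i,j = 1..p.
Substitute the sample gammas (Toeplitz matrix and right-hand side of size 2):
  Gamma_p = [[4.1233, -1.0694], [-1.0694, 4.1233]]
  r_p     = [-1.0694, -1.5264]
Written out:
  4.1233 phi_1 - 1.0694 phi_2 = -1.0694
  -1.0694 phi_1 + 4.1233 phi_2 = -1.5264
Solve by Cramer's rule:
  det = gamma(0)^2 - gamma(1)^2 = (4.1233)^2 - (-1.0694)^2 = 17.00160289 - 1.14361636 = 15.85798653
  phi_hat_1 = [gamma(1) gamma(0) - gamma(1) gamma(2)] / det = [(-1.0694)(4.1233) - (-1.0694)(-1.5264)] / 15.85798653 = -6.04178918 / 15.85798653 = -0.381
  phi_hat_2 = [gamma(0) gamma(2) - gamma(1)^2] / det = [(4.1233)(-1.5264) - (-1.0694)^2] / 15.85798653 = -7.43742148 / 15.85798653 = -0.469
So phi_hat = [-0.3810, -0.4690].
Therefore phi_hat_1 = -0.3810.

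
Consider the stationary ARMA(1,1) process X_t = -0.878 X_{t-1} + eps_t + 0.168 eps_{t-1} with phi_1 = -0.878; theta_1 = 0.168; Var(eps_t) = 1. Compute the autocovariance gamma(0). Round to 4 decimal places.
\gamma(0) = 3.2002

Multiply the model equation by X_{t-k} and take expectations. With theta_0 = psi_0 = 1 and psi_j the MA(infinity) weights, this gives
  gamma(k) - sum_i phi_i gamma(k-i) = c_k,
  c_k = sigma^2 * sum_{j=k..q} theta_j psi_{j-k}   (c_k = 0 for k > q),
using gamma(-m) = gamma(m).
psi-weights needed (psi_j = theta_j + sum_i phi_i psi_{j-i}):
  psi_1 = theta_1 + phi_1 = 0.168 + (-0.878) = -0.71
Right-hand sides:
  c_0 = sigma^2 (1 + theta_1 psi_1) = 1 * (1 + (0.168)(-0.71)) = 1 * 0.88072 = 0.88072
  c_1 = sigma^2 theta_1 = 1 * (0.168) = 0.168
  c_2 = 0
Equations for k = 0 and k = 1 (AR order 1):
  gamma(0) = phi_1 gamma(1) + c_0
  gamma(1) = phi_1 gamma(0) + c_1
Substituting the second into the first: gamma(0) (1 - phi_1^2) = c_0 + phi_1 c_1, so
  gamma(0) = (c_0 + phi_1 c_1) / (1 - phi_1^2) = (0.88072 + (-0.878)(0.168)) / (1 - (-0.878)^2) = 0.733216 / 0.229116 = 3.200196.
Therefore gamma(0) = 3.2002 (to 4 decimal places).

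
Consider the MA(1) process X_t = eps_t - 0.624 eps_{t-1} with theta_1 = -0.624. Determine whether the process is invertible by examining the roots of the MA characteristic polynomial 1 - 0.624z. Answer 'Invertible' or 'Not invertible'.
\text{Invertible}

The MA(q) characteristic polynomial is P(z) = 1 - 0.624z.
Invertibility requires all roots to lie outside the unit circle, i.e. |z| > 1 for every root.
This is linear in z: 1 + (-0.624) z = 0  =>  z = -1/(-0.624) = 1.602564,  |z| = 1.602564.
Moduli of all roots: 1.6026.
All moduli strictly greater than 1? Yes.
Verdict: Invertible.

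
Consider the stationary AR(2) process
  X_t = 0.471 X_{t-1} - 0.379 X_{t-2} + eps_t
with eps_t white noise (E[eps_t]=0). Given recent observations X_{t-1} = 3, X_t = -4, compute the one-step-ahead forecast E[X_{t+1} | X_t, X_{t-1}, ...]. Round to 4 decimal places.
E[X_{t+1} \mid \mathcal F_t] = -3.0210

For an AR(p) model X_t = c + sum_i phi_i X_{t-i} + eps_t, the
one-step-ahead conditional mean is
  E[X_{t+1} | X_t, ...] = c + sum_i phi_i X_{t+1-i}.
Substitute known values:
  E[X_{t+1} | ...] = (0.471) * (-4) + (-0.379) * (3)
                   = -3.0210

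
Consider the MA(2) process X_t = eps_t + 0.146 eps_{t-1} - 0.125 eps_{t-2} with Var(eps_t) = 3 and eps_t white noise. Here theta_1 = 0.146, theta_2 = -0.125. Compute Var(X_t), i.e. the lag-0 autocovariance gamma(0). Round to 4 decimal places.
\gamma(0) = 3.1108

For an MA(q) process X_t = eps_t + sum_i theta_i eps_{t-i} with
Var(eps_t) = sigma^2, the variance is
  gamma(0) = sigma^2 * (1 + sum_i theta_i^2).
  sum_i theta_i^2 = (0.146)^2 + (-0.125)^2 = 0.021316 + 0.015625 = 0.036941.
  gamma(0) = 3 * (1 + 0.036941) = 3 * 1.036941 = 3.110823, which rounds to 3.1108.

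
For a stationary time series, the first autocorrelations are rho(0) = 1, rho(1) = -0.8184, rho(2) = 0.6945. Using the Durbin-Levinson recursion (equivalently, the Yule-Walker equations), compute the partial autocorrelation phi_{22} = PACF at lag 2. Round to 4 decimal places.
\phi_{22} = 0.0749

The PACF at lag k is phi_{kk}, the last component of the solution
to the Yule-Walker system G_k phi = r_k where
  (G_k)_{ij} = rho(|i - j|), (r_k)_i = rho(i), i,j = 1..k.
Equivalently, Durbin-Levinson gives phi_{kk} iteratively:
  phi_{11} = rho(1)
  phi_{kk} = [rho(k) - sum_{j=1..k-1} phi_{k-1,j} rho(k-j)]
            / [1 - sum_{j=1..k-1} phi_{k-1,j} rho(j)],
  phi_{k,j} = phi_{k-1,j} - phi_{kk} phi_{k-1,k-j},  j = 1..k-1.
Step k = 1:
  phi_11 = rho(1) = -0.8184.
Step k = 2:
  phi_22 = [rho(2) - phi_11 rho(1)] / [1 - phi_11 rho(1)] = [0.6945 - (-0.8184)(-0.8184)] / [1 - (-0.8184)(-0.8184)]
         = 0.02472144 / 0.33022144 = 0.0749.
Therefore phi_{22} = 0.0749.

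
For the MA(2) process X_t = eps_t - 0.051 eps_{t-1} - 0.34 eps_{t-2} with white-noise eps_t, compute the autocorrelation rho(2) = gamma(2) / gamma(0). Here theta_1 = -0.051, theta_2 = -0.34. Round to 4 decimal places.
\rho(2) = -0.3041

For an MA(q) process with theta_0 = 1, the autocovariance is
  gamma(k) = sigma^2 * sum_{i=0..q-k} theta_i * theta_{i+k},
and rho(k) = gamma(k) / gamma(0). Sigma^2 cancels.
  numerator   = (1)*(-0.34) = -0.34.
  denominator = (1)^2 + (-0.051)^2 + (-0.34)^2 = 1.118201.
  rho(2) = -0.34 / 1.118201 = -0.3041.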